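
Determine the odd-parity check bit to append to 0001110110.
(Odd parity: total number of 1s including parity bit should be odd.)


Number of 1s in data: 5
Parity bit: 0

0


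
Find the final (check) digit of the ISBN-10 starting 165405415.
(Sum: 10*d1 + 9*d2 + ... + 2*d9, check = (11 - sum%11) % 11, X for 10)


Weighted sum: 186
186 mod 11 = 10

Check digit: 1


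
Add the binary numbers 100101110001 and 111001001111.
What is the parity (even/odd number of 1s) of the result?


100101110001 = 2417
111001001111 = 3663
Sum = 6080 = 1011111000000
1s count = 6

even parity (6 ones in 1011111000000)


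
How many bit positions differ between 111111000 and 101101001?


XOR: 010010001
Count of 1s: 3

3


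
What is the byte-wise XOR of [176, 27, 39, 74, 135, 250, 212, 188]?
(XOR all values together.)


XOR chain: 176 ^ 27 ^ 39 ^ 74 ^ 135 ^ 250 ^ 212 ^ 188 = 211

211


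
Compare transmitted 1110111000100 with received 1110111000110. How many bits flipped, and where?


XOR: 0000000000010

1 error(s) at position(s): 11


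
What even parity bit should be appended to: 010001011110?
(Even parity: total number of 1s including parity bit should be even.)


Number of 1s in data: 6
Parity bit: 0

0


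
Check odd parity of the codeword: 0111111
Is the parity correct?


Number of 1s: 6

No, parity error (6 ones)


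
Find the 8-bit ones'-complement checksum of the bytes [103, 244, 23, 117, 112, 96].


Sum = 695 mod 256 = 183
Complement = 72

72


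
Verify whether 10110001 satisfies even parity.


Number of 1s: 4

Yes, parity is correct (4 ones)


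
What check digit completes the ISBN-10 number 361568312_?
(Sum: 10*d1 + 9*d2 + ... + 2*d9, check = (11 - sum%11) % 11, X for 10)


Weighted sum: 222
222 mod 11 = 2

Check digit: 9


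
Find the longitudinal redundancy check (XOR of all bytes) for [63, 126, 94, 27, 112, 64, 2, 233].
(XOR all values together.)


XOR chain: 63 ^ 126 ^ 94 ^ 27 ^ 112 ^ 64 ^ 2 ^ 233 = 223

223


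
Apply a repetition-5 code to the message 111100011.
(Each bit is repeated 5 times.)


Each bit -> 5 copies

111111111111111111110000000000000001111111111


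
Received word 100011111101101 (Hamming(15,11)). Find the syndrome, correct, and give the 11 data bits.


Syndrome = 0: no error detected

Data: 01111101101 (no errors)


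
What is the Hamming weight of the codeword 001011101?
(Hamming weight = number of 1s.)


Counting 1s in 001011101

5


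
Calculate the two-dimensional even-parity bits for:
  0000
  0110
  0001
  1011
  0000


Row parities: 00110
Column parities: 1100

Row P: 00110, Col P: 1100, Corner: 0


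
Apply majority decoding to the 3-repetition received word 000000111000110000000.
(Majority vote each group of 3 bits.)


Groups: 000, 000, 111, 000, 110, 000, 000
Majority votes: 0010100

0010100


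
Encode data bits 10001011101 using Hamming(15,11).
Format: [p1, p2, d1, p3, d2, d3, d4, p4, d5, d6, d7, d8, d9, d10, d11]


Parity bits: p1=1, p2=1, p3=1, p4=1

111100011011101


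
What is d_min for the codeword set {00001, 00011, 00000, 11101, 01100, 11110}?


Comparing all pairs, minimum distance: 1
Can detect 0 errors, correct 0 errors

1


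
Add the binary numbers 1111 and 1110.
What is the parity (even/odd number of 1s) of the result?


1111 = 15
1110 = 14
Sum = 29 = 11101
1s count = 4

even parity (4 ones in 11101)


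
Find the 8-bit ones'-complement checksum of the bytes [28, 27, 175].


Sum = 230 mod 256 = 230
Complement = 25

25


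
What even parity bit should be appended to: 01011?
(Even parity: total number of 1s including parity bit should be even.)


Number of 1s in data: 3
Parity bit: 1

1


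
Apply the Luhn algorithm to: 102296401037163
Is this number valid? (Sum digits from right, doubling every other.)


Luhn sum = 39
39 mod 10 = 9

Invalid (Luhn sum mod 10 = 9)


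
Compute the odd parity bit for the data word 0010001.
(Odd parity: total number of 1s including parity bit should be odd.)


Number of 1s in data: 2
Parity bit: 1

1


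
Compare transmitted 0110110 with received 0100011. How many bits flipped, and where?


XOR: 0010101

3 error(s) at position(s): 2, 4, 6


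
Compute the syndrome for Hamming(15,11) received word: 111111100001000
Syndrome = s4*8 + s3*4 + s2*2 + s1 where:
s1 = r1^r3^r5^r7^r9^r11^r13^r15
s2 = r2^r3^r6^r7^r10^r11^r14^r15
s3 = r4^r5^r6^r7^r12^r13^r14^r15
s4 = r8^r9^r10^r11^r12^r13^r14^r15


s1=0, s2=0, s3=1, s4=1

Syndrome = 12 (error at position 12)


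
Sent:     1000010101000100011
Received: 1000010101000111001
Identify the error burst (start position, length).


XOR: 0000000000000011010

Burst at position 14, length 4


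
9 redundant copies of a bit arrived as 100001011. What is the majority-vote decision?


Ones: 4 out of 9
Threshold: 5

0 (4/9 voted 1)


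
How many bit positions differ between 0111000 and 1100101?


XOR: 1011101
Count of 1s: 5

5


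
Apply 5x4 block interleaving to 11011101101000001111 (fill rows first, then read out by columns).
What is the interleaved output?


Matrix:
  1101
  1101
  1010
  0000
  1111
Read columns: 11101110010010111001

11101110010010111001


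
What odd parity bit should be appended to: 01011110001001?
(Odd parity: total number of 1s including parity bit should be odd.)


Number of 1s in data: 7
Parity bit: 0

0


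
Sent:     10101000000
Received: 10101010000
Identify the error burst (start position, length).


XOR: 00000010000

Burst at position 6, length 1


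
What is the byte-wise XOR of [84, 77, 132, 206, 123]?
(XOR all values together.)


XOR chain: 84 ^ 77 ^ 132 ^ 206 ^ 123 = 40

40


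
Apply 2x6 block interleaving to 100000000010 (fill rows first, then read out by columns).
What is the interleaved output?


Matrix:
  100000
  000010
Read columns: 100000000100

100000000100


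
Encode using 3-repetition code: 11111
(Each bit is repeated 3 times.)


Each bit -> 3 copies

111111111111111


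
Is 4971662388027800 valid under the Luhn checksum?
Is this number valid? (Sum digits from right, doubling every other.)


Luhn sum = 69
69 mod 10 = 9

Invalid (Luhn sum mod 10 = 9)


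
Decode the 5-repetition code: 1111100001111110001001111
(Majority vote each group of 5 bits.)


Groups: 11111, 00001, 11111, 00010, 01111
Majority votes: 10101

10101


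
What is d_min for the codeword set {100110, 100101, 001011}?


Comparing all pairs, minimum distance: 2
Can detect 1 errors, correct 0 errors

2


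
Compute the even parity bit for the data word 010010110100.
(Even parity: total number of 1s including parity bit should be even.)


Number of 1s in data: 5
Parity bit: 1

1


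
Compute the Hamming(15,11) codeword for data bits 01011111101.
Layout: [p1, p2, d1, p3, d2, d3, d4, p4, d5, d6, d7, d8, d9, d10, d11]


Parity bits: p1=0, p2=0, p3=1, p4=0

000110101111101


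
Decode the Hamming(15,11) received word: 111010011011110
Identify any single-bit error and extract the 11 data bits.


Syndrome = 0: no error detected

Data: 11001011110 (no errors)


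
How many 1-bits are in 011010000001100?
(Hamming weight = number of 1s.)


Counting 1s in 011010000001100

5


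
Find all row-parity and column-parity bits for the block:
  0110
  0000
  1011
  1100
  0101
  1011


Row parities: 001001
Column parities: 1111

Row P: 001001, Col P: 1111, Corner: 0


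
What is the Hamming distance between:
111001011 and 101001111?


XOR: 010000100
Count of 1s: 2

2


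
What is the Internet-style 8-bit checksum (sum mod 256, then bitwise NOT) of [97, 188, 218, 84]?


Sum = 587 mod 256 = 75
Complement = 180

180


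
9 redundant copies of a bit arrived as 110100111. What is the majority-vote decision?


Ones: 6 out of 9
Threshold: 5

1 (6/9 voted 1)


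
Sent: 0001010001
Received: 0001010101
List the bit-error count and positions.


XOR: 0000000100

1 error(s) at position(s): 7


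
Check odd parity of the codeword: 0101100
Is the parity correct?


Number of 1s: 3

Yes, parity is correct (3 ones)


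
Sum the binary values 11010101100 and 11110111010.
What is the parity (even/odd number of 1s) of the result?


11010101100 = 1708
11110111010 = 1978
Sum = 3686 = 111001100110
1s count = 7

odd parity (7 ones in 111001100110)


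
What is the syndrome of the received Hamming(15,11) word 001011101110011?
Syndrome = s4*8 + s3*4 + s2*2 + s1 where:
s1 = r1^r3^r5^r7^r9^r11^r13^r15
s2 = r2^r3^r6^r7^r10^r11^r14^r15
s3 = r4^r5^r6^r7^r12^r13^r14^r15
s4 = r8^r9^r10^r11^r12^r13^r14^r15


s1=0, s2=1, s3=1, s4=1

Syndrome = 14 (error at position 14)


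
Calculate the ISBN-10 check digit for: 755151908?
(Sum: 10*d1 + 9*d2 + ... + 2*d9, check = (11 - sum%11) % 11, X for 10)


Weighted sum: 249
249 mod 11 = 7

Check digit: 4


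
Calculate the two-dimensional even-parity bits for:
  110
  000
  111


Row parities: 001
Column parities: 001

Row P: 001, Col P: 001, Corner: 1


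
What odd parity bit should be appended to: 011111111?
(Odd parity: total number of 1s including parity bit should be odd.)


Number of 1s in data: 8
Parity bit: 1

1


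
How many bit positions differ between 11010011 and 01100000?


XOR: 10110011
Count of 1s: 5

5


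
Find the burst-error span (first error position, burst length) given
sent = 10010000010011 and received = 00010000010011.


XOR: 10000000000000

Burst at position 0, length 1


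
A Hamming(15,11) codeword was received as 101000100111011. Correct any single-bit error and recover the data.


Syndrome = 9: error at position 9

Data: 10011111011 (corrected bit 9)


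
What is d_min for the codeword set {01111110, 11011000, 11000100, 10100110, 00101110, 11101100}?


Comparing all pairs, minimum distance: 2
Can detect 1 errors, correct 0 errors

2


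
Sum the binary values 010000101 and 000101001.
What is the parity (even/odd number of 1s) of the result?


010000101 = 133
000101001 = 41
Sum = 174 = 10101110
1s count = 5

odd parity (5 ones in 10101110)


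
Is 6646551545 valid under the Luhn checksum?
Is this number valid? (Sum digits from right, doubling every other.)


Luhn sum = 49
49 mod 10 = 9

Invalid (Luhn sum mod 10 = 9)


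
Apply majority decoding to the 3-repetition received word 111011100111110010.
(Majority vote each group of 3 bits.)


Groups: 111, 011, 100, 111, 110, 010
Majority votes: 110110

110110


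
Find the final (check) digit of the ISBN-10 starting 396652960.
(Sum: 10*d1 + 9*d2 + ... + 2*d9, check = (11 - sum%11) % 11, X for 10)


Weighted sum: 295
295 mod 11 = 9

Check digit: 2


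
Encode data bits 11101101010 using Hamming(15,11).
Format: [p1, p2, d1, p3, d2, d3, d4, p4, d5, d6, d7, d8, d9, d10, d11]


Parity bits: p1=1, p2=0, p3=0, p4=0

101011001101010


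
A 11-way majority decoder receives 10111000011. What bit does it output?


Ones: 6 out of 11
Threshold: 6

1 (6/11 voted 1)


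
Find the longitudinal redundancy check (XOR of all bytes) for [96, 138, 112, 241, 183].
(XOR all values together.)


XOR chain: 96 ^ 138 ^ 112 ^ 241 ^ 183 = 220

220


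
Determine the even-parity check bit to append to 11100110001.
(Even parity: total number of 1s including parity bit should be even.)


Number of 1s in data: 6
Parity bit: 0

0


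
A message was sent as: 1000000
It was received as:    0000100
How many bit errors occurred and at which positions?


XOR: 1000100

2 error(s) at position(s): 0, 4


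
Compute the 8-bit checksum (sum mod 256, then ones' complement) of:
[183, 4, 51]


Sum = 238 mod 256 = 238
Complement = 17

17


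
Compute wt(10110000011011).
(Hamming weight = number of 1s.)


Counting 1s in 10110000011011

7


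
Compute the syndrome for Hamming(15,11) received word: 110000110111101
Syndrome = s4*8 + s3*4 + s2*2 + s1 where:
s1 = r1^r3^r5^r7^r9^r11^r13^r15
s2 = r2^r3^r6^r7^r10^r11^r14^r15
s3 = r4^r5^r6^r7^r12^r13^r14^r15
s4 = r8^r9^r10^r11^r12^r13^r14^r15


s1=1, s2=1, s3=0, s4=0

Syndrome = 3 (error at position 3)


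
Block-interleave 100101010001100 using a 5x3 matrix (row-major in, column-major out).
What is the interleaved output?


Matrix:
  100
  101
  010
  001
  100
Read columns: 110010010001010

110010010001010


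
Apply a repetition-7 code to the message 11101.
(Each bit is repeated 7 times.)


Each bit -> 7 copies

11111111111111111111100000001111111


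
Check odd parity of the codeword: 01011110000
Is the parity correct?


Number of 1s: 5

Yes, parity is correct (5 ones)


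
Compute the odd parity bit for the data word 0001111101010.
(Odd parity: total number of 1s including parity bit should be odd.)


Number of 1s in data: 7
Parity bit: 0

0


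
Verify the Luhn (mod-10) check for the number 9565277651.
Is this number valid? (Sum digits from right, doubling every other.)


Luhn sum = 46
46 mod 10 = 6

Invalid (Luhn sum mod 10 = 6)


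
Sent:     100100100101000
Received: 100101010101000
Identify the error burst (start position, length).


XOR: 000001110000000

Burst at position 5, length 3


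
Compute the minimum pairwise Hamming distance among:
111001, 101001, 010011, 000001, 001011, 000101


Comparing all pairs, minimum distance: 1
Can detect 0 errors, correct 0 errors

1


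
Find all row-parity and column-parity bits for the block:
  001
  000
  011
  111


Row parities: 1001
Column parities: 101

Row P: 1001, Col P: 101, Corner: 0


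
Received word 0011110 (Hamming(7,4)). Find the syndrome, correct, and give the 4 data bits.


Syndrome = 4: error at position 4

Data: 1110 (corrected bit 4)


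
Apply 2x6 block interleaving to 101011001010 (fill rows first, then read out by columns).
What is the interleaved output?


Matrix:
  101011
  001010
Read columns: 100011001110

100011001110


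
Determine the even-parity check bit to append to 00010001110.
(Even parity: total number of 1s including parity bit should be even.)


Number of 1s in data: 4
Parity bit: 0

0


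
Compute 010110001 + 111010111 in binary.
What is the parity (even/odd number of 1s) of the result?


010110001 = 177
111010111 = 471
Sum = 648 = 1010001000
1s count = 3

odd parity (3 ones in 1010001000)


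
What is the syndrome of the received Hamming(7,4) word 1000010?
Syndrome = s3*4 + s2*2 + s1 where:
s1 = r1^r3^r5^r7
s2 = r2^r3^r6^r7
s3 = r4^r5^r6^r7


s1=1, s2=1, s3=1

Syndrome = 7 (error at position 7)


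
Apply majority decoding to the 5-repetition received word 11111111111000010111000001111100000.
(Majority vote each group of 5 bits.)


Groups: 11111, 11111, 10000, 10111, 00000, 11111, 00000
Majority votes: 1101010

1101010


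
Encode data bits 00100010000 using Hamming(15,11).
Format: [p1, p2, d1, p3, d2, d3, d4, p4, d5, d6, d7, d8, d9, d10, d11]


Parity bits: p1=1, p2=0, p3=1, p4=1

100101010010000


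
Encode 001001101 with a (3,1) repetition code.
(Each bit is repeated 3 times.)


Each bit -> 3 copies

000000111000000111111000111


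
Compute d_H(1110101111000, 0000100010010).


XOR: 1110001101010
Count of 1s: 7

7


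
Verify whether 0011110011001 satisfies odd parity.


Number of 1s: 7

Yes, parity is correct (7 ones)


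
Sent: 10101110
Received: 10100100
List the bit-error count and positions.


XOR: 00001010

2 error(s) at position(s): 4, 6


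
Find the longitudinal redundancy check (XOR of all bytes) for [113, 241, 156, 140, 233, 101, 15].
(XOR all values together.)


XOR chain: 113 ^ 241 ^ 156 ^ 140 ^ 233 ^ 101 ^ 15 = 19

19


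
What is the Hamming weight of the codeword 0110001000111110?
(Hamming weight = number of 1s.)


Counting 1s in 0110001000111110

8


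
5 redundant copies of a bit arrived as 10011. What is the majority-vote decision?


Ones: 3 out of 5
Threshold: 3

1 (3/5 voted 1)


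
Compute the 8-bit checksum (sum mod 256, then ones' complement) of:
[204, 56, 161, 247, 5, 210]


Sum = 883 mod 256 = 115
Complement = 140

140


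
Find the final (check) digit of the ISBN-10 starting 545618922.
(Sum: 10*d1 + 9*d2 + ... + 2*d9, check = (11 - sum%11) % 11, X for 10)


Weighted sum: 260
260 mod 11 = 7

Check digit: 4


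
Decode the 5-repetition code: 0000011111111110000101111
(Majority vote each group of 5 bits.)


Groups: 00000, 11111, 11111, 00001, 01111
Majority votes: 01101

01101


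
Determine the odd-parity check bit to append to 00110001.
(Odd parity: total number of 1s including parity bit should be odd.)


Number of 1s in data: 3
Parity bit: 0

0


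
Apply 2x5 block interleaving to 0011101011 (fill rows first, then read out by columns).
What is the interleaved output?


Matrix:
  00111
  01011
Read columns: 0001101111

0001101111


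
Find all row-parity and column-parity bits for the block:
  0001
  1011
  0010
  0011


Row parities: 1110
Column parities: 1011

Row P: 1110, Col P: 1011, Corner: 1


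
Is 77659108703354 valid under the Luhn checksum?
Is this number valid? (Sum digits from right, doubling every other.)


Luhn sum = 57
57 mod 10 = 7

Invalid (Luhn sum mod 10 = 7)


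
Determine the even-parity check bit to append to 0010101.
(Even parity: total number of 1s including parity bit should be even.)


Number of 1s in data: 3
Parity bit: 1

1


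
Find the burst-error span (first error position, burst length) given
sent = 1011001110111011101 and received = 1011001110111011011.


XOR: 0000000000000000110

Burst at position 16, length 2


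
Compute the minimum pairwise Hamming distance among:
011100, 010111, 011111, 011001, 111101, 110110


Comparing all pairs, minimum distance: 1
Can detect 0 errors, correct 0 errors

1


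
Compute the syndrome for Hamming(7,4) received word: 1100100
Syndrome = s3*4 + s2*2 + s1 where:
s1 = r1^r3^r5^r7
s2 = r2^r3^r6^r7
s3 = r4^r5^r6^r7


s1=0, s2=1, s3=1

Syndrome = 6 (error at position 6)


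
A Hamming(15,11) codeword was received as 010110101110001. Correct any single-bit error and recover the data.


Syndrome = 3: error at position 3

Data: 11011110001 (corrected bit 3)


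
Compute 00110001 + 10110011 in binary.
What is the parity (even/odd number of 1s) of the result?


00110001 = 49
10110011 = 179
Sum = 228 = 11100100
1s count = 4

even parity (4 ones in 11100100)


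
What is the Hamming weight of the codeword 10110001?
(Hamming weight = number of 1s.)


Counting 1s in 10110001

4


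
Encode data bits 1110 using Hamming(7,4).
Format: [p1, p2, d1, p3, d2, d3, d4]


Parity bits: p1=0, p2=0, p3=0

0010110


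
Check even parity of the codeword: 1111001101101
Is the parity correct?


Number of 1s: 9

No, parity error (9 ones)


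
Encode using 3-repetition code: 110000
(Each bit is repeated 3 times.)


Each bit -> 3 copies

111111000000000000


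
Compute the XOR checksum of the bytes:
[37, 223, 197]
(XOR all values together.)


XOR chain: 37 ^ 223 ^ 197 = 63

63


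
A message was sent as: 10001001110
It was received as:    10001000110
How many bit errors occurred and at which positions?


XOR: 00000001000

1 error(s) at position(s): 7


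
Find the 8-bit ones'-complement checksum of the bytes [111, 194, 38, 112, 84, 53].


Sum = 592 mod 256 = 80
Complement = 175

175


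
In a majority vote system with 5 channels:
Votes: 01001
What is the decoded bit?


Ones: 2 out of 5
Threshold: 3

0 (2/5 voted 1)


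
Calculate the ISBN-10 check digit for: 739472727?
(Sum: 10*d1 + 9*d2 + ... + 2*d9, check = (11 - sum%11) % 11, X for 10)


Weighted sum: 297
297 mod 11 = 0

Check digit: 0


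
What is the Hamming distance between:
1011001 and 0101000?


XOR: 1110001
Count of 1s: 4

4


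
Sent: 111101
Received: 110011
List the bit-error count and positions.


XOR: 001110

3 error(s) at position(s): 2, 3, 4


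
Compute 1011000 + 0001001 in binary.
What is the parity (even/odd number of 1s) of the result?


1011000 = 88
0001001 = 9
Sum = 97 = 1100001
1s count = 3

odd parity (3 ones in 1100001)


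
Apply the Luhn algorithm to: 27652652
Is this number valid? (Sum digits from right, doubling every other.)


Luhn sum = 32
32 mod 10 = 2

Invalid (Luhn sum mod 10 = 2)


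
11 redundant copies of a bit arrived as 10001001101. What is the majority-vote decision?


Ones: 5 out of 11
Threshold: 6

0 (5/11 voted 1)


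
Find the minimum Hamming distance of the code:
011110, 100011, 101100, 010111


Comparing all pairs, minimum distance: 2
Can detect 1 errors, correct 0 errors

2


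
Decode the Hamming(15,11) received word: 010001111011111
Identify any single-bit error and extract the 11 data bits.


Syndrome = 9: error at position 9

Data: 00110011111 (corrected bit 9)


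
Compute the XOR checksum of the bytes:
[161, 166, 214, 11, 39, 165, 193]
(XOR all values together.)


XOR chain: 161 ^ 166 ^ 214 ^ 11 ^ 39 ^ 165 ^ 193 = 153

153


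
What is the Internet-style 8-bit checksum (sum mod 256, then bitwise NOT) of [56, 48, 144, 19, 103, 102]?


Sum = 472 mod 256 = 216
Complement = 39

39


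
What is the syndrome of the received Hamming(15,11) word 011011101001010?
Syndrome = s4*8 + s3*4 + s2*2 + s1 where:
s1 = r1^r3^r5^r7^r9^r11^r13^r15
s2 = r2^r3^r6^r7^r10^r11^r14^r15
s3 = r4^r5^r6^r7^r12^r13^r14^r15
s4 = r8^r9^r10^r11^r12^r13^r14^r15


s1=0, s2=1, s3=1, s4=1

Syndrome = 14 (error at position 14)


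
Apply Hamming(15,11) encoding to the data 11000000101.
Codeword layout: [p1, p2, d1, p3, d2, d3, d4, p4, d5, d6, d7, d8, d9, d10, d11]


Parity bits: p1=0, p2=0, p3=1, p4=0

001110000000101


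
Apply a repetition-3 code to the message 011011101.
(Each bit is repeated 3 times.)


Each bit -> 3 copies

000111111000111111111000111


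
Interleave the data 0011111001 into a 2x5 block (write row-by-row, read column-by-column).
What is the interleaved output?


Matrix:
  00111
  11001
Read columns: 0101101011

0101101011


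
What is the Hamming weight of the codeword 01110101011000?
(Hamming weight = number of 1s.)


Counting 1s in 01110101011000

7


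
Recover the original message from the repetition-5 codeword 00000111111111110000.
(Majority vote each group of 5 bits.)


Groups: 00000, 11111, 11111, 10000
Majority votes: 0110

0110


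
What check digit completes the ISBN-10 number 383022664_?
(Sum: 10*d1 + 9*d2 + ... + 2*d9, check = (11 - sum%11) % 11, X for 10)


Weighted sum: 198
198 mod 11 = 0

Check digit: 0


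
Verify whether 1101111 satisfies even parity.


Number of 1s: 6

Yes, parity is correct (6 ones)


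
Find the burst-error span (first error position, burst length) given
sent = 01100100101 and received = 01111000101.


XOR: 00011100000

Burst at position 3, length 3


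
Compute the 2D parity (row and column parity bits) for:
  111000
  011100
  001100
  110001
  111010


Row parities: 11010
Column parities: 100011

Row P: 11010, Col P: 100011, Corner: 1


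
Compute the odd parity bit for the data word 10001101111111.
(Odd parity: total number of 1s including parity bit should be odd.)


Number of 1s in data: 10
Parity bit: 1

1


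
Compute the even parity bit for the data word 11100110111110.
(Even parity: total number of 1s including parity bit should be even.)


Number of 1s in data: 10
Parity bit: 0

0


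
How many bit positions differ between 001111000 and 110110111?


XOR: 111001111
Count of 1s: 7

7


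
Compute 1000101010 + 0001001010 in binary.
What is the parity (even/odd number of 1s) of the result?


1000101010 = 554
0001001010 = 74
Sum = 628 = 1001110100
1s count = 5

odd parity (5 ones in 1001110100)


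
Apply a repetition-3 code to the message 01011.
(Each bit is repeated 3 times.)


Each bit -> 3 copies

000111000111111


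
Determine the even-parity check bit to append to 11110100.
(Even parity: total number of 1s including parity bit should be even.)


Number of 1s in data: 5
Parity bit: 1

1


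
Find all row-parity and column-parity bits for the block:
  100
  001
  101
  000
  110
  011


Row parities: 110000
Column parities: 101

Row P: 110000, Col P: 101, Corner: 0


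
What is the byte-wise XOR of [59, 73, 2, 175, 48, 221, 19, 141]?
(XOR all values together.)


XOR chain: 59 ^ 73 ^ 2 ^ 175 ^ 48 ^ 221 ^ 19 ^ 141 = 172

172


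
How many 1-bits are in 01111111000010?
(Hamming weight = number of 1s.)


Counting 1s in 01111111000010

8


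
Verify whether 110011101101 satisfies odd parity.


Number of 1s: 8

No, parity error (8 ones)


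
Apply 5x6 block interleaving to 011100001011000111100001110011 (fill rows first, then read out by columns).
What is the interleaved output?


Matrix:
  011100
  001011
  000111
  100001
  110011
Read columns: 000111000111000101000110101111

000111000111000101000110101111


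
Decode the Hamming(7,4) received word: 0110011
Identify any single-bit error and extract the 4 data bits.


Syndrome = 0: no error detected

Data: 1011 (no errors)


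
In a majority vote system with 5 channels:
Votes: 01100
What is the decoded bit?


Ones: 2 out of 5
Threshold: 3

0 (2/5 voted 1)


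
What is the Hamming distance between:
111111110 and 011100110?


XOR: 100011000
Count of 1s: 3

3


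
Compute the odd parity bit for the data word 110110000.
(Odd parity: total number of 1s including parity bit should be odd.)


Number of 1s in data: 4
Parity bit: 1

1


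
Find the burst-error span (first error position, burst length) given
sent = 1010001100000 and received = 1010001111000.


XOR: 0000000011000

Burst at position 8, length 2


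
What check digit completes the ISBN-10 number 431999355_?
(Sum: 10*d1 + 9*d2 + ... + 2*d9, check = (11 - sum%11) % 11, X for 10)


Weighted sum: 274
274 mod 11 = 10

Check digit: 1


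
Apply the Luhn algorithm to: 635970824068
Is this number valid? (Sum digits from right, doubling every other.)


Luhn sum = 49
49 mod 10 = 9

Invalid (Luhn sum mod 10 = 9)


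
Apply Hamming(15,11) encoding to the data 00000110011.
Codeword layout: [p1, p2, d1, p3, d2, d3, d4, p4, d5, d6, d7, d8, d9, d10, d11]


Parity bits: p1=0, p2=0, p3=0, p4=0

000000000110011


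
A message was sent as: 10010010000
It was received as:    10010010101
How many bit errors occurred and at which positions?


XOR: 00000000101

2 error(s) at position(s): 8, 10


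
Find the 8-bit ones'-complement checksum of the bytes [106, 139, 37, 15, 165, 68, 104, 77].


Sum = 711 mod 256 = 199
Complement = 56

56


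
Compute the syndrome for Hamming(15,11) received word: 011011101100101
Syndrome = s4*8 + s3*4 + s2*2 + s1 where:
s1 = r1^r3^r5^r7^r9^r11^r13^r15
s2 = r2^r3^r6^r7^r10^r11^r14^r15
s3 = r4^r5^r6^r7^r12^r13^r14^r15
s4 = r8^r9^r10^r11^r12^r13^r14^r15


s1=0, s2=0, s3=1, s4=0

Syndrome = 4 (error at position 4)


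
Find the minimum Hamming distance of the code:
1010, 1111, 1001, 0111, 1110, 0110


Comparing all pairs, minimum distance: 1
Can detect 0 errors, correct 0 errors

1


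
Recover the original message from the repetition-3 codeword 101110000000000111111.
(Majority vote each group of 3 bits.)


Groups: 101, 110, 000, 000, 000, 111, 111
Majority votes: 1100011

1100011


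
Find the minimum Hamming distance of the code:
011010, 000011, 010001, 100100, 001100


Comparing all pairs, minimum distance: 2
Can detect 1 errors, correct 0 errors

2


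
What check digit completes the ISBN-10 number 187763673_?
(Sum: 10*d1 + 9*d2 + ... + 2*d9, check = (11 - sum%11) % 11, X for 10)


Weighted sum: 289
289 mod 11 = 3

Check digit: 8


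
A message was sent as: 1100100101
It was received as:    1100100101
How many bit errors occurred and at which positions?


XOR: 0000000000

0 errors (received matches sent)


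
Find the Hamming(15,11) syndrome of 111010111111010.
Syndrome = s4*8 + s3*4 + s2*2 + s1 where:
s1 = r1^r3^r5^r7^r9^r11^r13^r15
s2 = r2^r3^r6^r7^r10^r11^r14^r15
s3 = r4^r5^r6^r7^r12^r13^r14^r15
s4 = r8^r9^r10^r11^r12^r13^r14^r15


s1=0, s2=0, s3=0, s4=0

Syndrome = 0 (no error)


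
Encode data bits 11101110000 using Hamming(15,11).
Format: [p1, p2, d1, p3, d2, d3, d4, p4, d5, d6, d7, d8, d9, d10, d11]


Parity bits: p1=0, p2=0, p3=0, p4=1

001011011110000


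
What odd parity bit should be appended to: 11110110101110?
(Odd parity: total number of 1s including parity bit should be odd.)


Number of 1s in data: 10
Parity bit: 1

1


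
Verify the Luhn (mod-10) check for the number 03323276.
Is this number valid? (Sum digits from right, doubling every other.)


Luhn sum = 30
30 mod 10 = 0

Valid (Luhn sum mod 10 = 0)


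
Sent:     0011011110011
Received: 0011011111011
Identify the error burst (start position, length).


XOR: 0000000001000

Burst at position 9, length 1


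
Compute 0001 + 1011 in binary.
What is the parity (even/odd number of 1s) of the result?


0001 = 1
1011 = 11
Sum = 12 = 1100
1s count = 2

even parity (2 ones in 1100)


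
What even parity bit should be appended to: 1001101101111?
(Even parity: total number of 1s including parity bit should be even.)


Number of 1s in data: 9
Parity bit: 1

1


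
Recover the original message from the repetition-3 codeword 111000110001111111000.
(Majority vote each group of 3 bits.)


Groups: 111, 000, 110, 001, 111, 111, 000
Majority votes: 1010110

1010110


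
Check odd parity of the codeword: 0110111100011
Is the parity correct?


Number of 1s: 8

No, parity error (8 ones)


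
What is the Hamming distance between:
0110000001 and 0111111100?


XOR: 0001111101
Count of 1s: 6

6


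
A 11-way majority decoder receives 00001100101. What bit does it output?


Ones: 4 out of 11
Threshold: 6

0 (4/11 voted 1)


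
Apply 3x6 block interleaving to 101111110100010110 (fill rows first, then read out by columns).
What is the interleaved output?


Matrix:
  101111
  110100
  010110
Read columns: 110011100111101100

110011100111101100


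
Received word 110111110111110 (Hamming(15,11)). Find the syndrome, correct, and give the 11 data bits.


Syndrome = 5: error at position 5

Data: 00110111110 (corrected bit 5)


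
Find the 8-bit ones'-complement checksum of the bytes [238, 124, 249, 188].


Sum = 799 mod 256 = 31
Complement = 224

224


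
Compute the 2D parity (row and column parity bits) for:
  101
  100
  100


Row parities: 011
Column parities: 101

Row P: 011, Col P: 101, Corner: 0


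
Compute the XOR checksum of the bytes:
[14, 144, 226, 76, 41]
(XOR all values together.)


XOR chain: 14 ^ 144 ^ 226 ^ 76 ^ 41 = 25

25


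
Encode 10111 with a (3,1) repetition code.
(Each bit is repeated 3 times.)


Each bit -> 3 copies

111000111111111


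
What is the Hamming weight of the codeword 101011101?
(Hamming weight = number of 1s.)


Counting 1s in 101011101

6


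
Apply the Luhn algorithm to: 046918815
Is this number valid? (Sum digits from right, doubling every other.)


Luhn sum = 46
46 mod 10 = 6

Invalid (Luhn sum mod 10 = 6)


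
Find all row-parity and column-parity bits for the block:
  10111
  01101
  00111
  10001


Row parities: 0110
Column parities: 01100

Row P: 0110, Col P: 01100, Corner: 0


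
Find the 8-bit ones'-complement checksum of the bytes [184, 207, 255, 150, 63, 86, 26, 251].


Sum = 1222 mod 256 = 198
Complement = 57

57


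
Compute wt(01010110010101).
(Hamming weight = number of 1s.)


Counting 1s in 01010110010101

7


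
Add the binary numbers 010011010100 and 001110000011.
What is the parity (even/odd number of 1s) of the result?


010011010100 = 1236
001110000011 = 899
Sum = 2135 = 100001010111
1s count = 6

even parity (6 ones in 100001010111)


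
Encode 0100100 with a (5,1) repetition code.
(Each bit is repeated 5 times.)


Each bit -> 5 copies

00000111110000000000111110000000000


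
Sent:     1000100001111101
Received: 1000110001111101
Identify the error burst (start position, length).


XOR: 0000010000000000

Burst at position 5, length 1


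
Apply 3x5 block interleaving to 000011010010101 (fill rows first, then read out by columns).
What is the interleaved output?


Matrix:
  00001
  10100
  10101
Read columns: 011000011000101

011000011000101


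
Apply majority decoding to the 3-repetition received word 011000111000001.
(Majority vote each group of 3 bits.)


Groups: 011, 000, 111, 000, 001
Majority votes: 10100

10100


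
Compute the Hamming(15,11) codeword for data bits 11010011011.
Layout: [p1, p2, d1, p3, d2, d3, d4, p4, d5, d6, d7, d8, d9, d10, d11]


Parity bits: p1=1, p2=1, p3=1, p4=0

111110100011011


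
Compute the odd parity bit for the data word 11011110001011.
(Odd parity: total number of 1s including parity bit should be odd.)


Number of 1s in data: 9
Parity bit: 0

0


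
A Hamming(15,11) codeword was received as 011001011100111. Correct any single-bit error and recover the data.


Syndrome = 0: no error detected

Data: 10101100111 (no errors)


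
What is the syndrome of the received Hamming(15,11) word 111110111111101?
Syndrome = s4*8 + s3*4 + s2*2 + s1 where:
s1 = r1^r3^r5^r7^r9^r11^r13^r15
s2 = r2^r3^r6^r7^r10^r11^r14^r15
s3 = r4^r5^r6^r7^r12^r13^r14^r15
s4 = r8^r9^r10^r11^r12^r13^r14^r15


s1=0, s2=0, s3=0, s4=1

Syndrome = 8 (error at position 8)


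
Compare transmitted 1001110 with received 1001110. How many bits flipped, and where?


XOR: 0000000

0 errors (received matches sent)


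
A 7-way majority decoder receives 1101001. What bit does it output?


Ones: 4 out of 7
Threshold: 4

1 (4/7 voted 1)


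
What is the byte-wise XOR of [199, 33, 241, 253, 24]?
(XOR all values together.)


XOR chain: 199 ^ 33 ^ 241 ^ 253 ^ 24 = 242

242


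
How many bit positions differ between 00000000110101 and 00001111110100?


XOR: 00001111000001
Count of 1s: 5

5


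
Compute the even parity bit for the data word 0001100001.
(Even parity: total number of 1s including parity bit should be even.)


Number of 1s in data: 3
Parity bit: 1

1


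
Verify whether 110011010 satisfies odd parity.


Number of 1s: 5

Yes, parity is correct (5 ones)


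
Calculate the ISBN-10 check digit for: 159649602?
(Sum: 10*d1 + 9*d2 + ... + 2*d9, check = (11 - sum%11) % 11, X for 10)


Weighted sum: 266
266 mod 11 = 2

Check digit: 9


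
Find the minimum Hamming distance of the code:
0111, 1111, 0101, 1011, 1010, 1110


Comparing all pairs, minimum distance: 1
Can detect 0 errors, correct 0 errors

1


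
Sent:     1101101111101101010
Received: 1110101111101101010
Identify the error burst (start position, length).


XOR: 0011000000000000000

Burst at position 2, length 2


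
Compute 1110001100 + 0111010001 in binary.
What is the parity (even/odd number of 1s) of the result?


1110001100 = 908
0111010001 = 465
Sum = 1373 = 10101011101
1s count = 7

odd parity (7 ones in 10101011101)


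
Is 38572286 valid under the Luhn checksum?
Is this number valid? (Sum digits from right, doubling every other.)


Luhn sum = 41
41 mod 10 = 1

Invalid (Luhn sum mod 10 = 1)


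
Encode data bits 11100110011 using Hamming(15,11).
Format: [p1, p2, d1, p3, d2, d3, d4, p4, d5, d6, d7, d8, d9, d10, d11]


Parity bits: p1=0, p2=0, p3=0, p4=0

001011000110011


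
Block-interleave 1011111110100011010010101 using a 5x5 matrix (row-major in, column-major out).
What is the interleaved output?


Matrix:
  10111
  11110
  10001
  10100
  10101
Read columns: 1111101000110111100010101

1111101000110111100010101


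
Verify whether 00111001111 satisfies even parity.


Number of 1s: 7

No, parity error (7 ones)


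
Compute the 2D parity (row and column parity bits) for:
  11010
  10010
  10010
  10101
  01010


Row parities: 10010
Column parities: 00101

Row P: 10010, Col P: 00101, Corner: 0


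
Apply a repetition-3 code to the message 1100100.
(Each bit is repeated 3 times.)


Each bit -> 3 copies

111111000000111000000


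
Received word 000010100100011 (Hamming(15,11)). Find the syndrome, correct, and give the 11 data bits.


Syndrome = 9: error at position 9

Data: 01011100011 (corrected bit 9)


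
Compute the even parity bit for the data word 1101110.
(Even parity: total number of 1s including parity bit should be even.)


Number of 1s in data: 5
Parity bit: 1

1


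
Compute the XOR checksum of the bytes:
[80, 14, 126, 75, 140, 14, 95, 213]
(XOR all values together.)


XOR chain: 80 ^ 14 ^ 126 ^ 75 ^ 140 ^ 14 ^ 95 ^ 213 = 99

99


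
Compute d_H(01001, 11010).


XOR: 10011
Count of 1s: 3

3


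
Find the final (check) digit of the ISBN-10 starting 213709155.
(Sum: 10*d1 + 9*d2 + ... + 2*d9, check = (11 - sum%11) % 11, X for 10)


Weighted sum: 176
176 mod 11 = 0

Check digit: 0


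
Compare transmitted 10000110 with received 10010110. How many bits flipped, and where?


XOR: 00010000

1 error(s) at position(s): 3


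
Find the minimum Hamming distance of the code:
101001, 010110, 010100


Comparing all pairs, minimum distance: 1
Can detect 0 errors, correct 0 errors

1


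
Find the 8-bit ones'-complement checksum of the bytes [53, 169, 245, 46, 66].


Sum = 579 mod 256 = 67
Complement = 188

188


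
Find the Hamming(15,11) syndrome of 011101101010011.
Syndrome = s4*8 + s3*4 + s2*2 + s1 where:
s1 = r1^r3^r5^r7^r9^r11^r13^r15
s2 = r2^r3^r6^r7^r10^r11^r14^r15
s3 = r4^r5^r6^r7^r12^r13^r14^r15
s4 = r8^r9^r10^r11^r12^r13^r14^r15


s1=1, s2=1, s3=1, s4=0

Syndrome = 7 (error at position 7)


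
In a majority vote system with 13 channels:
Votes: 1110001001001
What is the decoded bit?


Ones: 6 out of 13
Threshold: 7

0 (6/13 voted 1)


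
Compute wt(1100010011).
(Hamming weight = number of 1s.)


Counting 1s in 1100010011

5


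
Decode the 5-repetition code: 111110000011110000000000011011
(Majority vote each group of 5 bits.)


Groups: 11111, 00000, 11110, 00000, 00000, 11011
Majority votes: 101001

101001


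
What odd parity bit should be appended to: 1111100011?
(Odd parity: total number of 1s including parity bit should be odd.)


Number of 1s in data: 7
Parity bit: 0

0


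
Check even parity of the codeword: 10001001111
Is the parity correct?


Number of 1s: 6

Yes, parity is correct (6 ones)


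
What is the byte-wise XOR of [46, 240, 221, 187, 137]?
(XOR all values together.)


XOR chain: 46 ^ 240 ^ 221 ^ 187 ^ 137 = 49

49


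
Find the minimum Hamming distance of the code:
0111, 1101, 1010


Comparing all pairs, minimum distance: 2
Can detect 1 errors, correct 0 errors

2


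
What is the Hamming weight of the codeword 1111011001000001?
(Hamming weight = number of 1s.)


Counting 1s in 1111011001000001

8


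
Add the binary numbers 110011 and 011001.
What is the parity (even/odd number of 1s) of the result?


110011 = 51
011001 = 25
Sum = 76 = 1001100
1s count = 3

odd parity (3 ones in 1001100)


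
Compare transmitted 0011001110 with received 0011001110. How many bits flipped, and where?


XOR: 0000000000

0 errors (received matches sent)


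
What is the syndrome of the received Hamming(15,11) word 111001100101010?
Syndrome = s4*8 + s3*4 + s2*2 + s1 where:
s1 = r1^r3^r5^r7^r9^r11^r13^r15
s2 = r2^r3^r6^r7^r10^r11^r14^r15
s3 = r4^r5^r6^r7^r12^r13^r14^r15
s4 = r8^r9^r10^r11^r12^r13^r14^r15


s1=1, s2=0, s3=0, s4=1

Syndrome = 9 (error at position 9)
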